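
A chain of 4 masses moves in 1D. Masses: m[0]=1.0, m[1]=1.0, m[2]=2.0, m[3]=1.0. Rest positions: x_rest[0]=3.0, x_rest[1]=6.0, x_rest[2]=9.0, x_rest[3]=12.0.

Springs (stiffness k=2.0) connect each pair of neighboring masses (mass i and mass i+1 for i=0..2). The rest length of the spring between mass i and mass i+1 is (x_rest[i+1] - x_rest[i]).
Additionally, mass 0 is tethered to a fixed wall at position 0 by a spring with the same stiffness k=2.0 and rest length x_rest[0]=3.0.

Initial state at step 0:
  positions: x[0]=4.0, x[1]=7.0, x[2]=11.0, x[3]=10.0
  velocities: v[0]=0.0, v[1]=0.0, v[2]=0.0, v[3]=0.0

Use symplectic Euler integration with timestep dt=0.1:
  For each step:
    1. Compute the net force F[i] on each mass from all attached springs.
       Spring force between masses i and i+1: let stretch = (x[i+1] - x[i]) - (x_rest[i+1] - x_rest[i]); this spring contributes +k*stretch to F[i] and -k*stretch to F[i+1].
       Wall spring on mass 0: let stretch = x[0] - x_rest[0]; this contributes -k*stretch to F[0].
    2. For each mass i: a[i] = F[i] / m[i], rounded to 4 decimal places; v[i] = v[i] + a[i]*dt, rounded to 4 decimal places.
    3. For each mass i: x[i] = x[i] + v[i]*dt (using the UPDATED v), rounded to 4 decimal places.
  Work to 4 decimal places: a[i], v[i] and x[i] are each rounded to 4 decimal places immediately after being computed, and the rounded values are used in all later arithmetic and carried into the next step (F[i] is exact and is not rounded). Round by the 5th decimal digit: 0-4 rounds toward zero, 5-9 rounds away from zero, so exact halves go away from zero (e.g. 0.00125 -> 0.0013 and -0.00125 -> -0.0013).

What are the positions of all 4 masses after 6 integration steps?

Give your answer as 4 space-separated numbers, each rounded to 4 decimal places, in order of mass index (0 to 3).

Answer: 3.6566 7.2784 10.0828 11.5056

Derivation:
Step 0: x=[4.0000 7.0000 11.0000 10.0000] v=[0.0000 0.0000 0.0000 0.0000]
Step 1: x=[3.9800 7.0200 10.9500 10.0800] v=[-0.2000 0.2000 -0.5000 0.8000]
Step 2: x=[3.9412 7.0578 10.8520 10.2374] v=[-0.3880 0.3780 -0.9800 1.5740]
Step 3: x=[3.8859 7.1092 10.7099 10.4671] v=[-0.5529 0.5135 -1.4209 2.2969]
Step 4: x=[3.8174 7.1681 10.5294 10.7617] v=[-0.6854 0.5890 -1.8053 2.9455]
Step 5: x=[3.7395 7.2272 10.3176 11.1116] v=[-0.7787 0.5911 -2.1182 3.4990]
Step 6: x=[3.6566 7.2784 10.0828 11.5056] v=[-0.8291 0.5116 -2.3478 3.9402]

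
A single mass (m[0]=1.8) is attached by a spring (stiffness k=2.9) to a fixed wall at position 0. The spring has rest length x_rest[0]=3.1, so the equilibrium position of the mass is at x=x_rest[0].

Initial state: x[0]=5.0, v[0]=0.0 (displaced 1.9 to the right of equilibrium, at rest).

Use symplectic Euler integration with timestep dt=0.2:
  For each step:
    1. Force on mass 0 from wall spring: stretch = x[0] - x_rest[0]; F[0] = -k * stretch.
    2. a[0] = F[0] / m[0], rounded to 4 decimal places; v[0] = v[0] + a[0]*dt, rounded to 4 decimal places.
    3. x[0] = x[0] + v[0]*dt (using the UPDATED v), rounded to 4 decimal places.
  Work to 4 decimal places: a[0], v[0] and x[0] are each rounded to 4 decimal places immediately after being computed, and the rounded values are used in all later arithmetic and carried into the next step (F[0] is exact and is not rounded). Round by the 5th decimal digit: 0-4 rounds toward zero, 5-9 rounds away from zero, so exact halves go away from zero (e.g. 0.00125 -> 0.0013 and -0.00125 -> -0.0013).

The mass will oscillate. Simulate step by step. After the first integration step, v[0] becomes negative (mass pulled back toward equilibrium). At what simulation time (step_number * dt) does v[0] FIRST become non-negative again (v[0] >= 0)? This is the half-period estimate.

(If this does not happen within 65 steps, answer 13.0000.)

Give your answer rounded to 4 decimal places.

Answer: 2.6000

Derivation:
Step 0: x=[5.0000] v=[0.0000]
Step 1: x=[4.8776] v=[-0.6122]
Step 2: x=[4.6406] v=[-1.1850]
Step 3: x=[4.3043] v=[-1.6814]
Step 4: x=[3.8904] v=[-2.0695]
Step 5: x=[3.4256] v=[-2.3242]
Step 6: x=[2.9398] v=[-2.4291]
Step 7: x=[2.4643] v=[-2.3775]
Step 8: x=[2.0298] v=[-2.1727]
Step 9: x=[1.6642] v=[-1.8279]
Step 10: x=[1.3911] v=[-1.3653]
Step 11: x=[1.2282] v=[-0.8147]
Step 12: x=[1.1859] v=[-0.2116]
Step 13: x=[1.2669] v=[0.4052]
First v>=0 after going negative at step 13, time=2.6000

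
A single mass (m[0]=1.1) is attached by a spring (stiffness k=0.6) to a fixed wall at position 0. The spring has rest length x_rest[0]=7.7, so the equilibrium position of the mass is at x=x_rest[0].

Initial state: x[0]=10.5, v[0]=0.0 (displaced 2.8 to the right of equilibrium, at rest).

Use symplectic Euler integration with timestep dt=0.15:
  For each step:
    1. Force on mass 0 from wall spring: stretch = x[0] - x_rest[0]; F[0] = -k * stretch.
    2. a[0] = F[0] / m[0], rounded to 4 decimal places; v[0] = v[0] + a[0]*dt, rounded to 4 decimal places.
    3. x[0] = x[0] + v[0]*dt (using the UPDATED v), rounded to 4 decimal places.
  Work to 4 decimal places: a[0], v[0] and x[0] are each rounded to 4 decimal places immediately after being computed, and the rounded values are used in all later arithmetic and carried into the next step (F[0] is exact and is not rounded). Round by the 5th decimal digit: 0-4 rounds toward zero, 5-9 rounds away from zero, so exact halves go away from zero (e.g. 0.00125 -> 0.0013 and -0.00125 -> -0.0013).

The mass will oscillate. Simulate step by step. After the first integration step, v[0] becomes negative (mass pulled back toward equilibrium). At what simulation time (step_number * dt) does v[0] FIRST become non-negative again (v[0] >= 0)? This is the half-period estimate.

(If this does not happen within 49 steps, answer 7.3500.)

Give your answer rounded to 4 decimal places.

Step 0: x=[10.5000] v=[0.0000]
Step 1: x=[10.4656] v=[-0.2291]
Step 2: x=[10.3973] v=[-0.4554]
Step 3: x=[10.2959] v=[-0.6761]
Step 4: x=[10.1626] v=[-0.8885]
Step 5: x=[9.9991] v=[-1.0900]
Step 6: x=[9.8074] v=[-1.2781]
Step 7: x=[9.5898] v=[-1.4505]
Step 8: x=[9.3490] v=[-1.6051]
Step 9: x=[9.0880] v=[-1.7400]
Step 10: x=[8.8100] v=[-1.8536]
Step 11: x=[8.5183] v=[-1.9444]
Step 12: x=[8.2166] v=[-2.0113]
Step 13: x=[7.9086] v=[-2.0536]
Step 14: x=[7.5980] v=[-2.0707]
Step 15: x=[7.2886] v=[-2.0624]
Step 16: x=[6.9843] v=[-2.0287]
Step 17: x=[6.6888] v=[-1.9701]
Step 18: x=[6.4057] v=[-1.8874]
Step 19: x=[6.1385] v=[-1.7815]
Step 20: x=[5.8904] v=[-1.6537]
Step 21: x=[5.6646] v=[-1.5056]
Step 22: x=[5.4637] v=[-1.3391]
Step 23: x=[5.2903] v=[-1.1561]
Step 24: x=[5.1465] v=[-0.9589]
Step 25: x=[5.0340] v=[-0.7500]
Step 26: x=[4.9542] v=[-0.5319]
Step 27: x=[4.9081] v=[-0.3072]
Step 28: x=[4.8963] v=[-0.0788]
Step 29: x=[4.9189] v=[0.1506]
First v>=0 after going negative at step 29, time=4.3500

Answer: 4.3500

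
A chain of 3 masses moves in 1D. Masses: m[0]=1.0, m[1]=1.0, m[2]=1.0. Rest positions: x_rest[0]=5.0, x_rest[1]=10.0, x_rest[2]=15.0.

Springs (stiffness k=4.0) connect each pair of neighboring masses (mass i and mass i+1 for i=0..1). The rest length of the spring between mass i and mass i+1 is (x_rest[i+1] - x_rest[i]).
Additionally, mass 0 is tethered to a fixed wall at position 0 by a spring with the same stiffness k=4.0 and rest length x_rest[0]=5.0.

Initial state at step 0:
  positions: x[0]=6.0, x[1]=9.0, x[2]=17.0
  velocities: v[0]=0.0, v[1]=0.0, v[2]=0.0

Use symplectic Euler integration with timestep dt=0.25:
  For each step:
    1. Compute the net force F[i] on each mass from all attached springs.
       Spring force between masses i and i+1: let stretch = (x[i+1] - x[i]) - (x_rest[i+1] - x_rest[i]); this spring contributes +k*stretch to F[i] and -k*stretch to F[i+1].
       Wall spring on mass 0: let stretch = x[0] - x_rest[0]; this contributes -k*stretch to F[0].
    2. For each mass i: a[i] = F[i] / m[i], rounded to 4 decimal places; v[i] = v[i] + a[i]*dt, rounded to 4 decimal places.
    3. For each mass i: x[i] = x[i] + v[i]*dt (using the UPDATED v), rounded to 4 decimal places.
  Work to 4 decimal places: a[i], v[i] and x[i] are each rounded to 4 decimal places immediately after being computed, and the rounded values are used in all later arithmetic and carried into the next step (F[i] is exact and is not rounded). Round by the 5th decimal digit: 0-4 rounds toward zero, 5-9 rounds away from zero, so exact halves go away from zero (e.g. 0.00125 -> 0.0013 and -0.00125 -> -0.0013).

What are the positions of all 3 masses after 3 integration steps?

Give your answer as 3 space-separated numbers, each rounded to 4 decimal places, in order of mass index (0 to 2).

Answer: 4.3438 12.2969 14.6250

Derivation:
Step 0: x=[6.0000 9.0000 17.0000] v=[0.0000 0.0000 0.0000]
Step 1: x=[5.2500 10.2500 16.2500] v=[-3.0000 5.0000 -3.0000]
Step 2: x=[4.4375 11.7500 15.2500] v=[-3.2500 6.0000 -4.0000]
Step 3: x=[4.3438 12.2969 14.6250] v=[-0.3750 2.1875 -2.5000]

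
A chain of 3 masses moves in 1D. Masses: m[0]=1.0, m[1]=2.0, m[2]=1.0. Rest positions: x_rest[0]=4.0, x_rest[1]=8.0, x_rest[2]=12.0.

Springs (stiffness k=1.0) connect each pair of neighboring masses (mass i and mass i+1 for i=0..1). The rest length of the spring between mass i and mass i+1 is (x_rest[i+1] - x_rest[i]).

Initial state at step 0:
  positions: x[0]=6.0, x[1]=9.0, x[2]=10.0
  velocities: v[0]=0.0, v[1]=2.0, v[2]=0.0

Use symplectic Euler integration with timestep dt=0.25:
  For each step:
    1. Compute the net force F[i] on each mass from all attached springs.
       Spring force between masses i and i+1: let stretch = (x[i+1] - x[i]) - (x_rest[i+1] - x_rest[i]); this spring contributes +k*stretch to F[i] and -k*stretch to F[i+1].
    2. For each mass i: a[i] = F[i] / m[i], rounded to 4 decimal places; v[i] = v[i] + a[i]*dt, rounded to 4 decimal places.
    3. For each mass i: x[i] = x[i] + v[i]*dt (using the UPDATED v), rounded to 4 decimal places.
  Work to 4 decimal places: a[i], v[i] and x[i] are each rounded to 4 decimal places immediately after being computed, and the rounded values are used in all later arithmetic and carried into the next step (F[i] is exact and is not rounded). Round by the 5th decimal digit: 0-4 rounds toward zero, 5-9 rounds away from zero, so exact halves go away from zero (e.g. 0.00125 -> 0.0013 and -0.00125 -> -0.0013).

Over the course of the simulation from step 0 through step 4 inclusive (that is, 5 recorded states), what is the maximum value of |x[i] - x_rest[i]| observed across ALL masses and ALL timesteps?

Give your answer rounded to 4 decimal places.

Answer: 2.1961

Derivation:
Step 0: x=[6.0000 9.0000 10.0000] v=[0.0000 2.0000 0.0000]
Step 1: x=[5.9375 9.4375 10.1875] v=[-0.2500 1.7500 0.7500]
Step 2: x=[5.8438 9.7891 10.5781] v=[-0.3750 1.4063 1.5625]
Step 3: x=[5.7466 10.0421 11.1694] v=[-0.3887 1.0118 2.3653]
Step 4: x=[5.6679 10.1961 11.9403] v=[-0.3148 0.6158 3.0835]
Max displacement = 2.1961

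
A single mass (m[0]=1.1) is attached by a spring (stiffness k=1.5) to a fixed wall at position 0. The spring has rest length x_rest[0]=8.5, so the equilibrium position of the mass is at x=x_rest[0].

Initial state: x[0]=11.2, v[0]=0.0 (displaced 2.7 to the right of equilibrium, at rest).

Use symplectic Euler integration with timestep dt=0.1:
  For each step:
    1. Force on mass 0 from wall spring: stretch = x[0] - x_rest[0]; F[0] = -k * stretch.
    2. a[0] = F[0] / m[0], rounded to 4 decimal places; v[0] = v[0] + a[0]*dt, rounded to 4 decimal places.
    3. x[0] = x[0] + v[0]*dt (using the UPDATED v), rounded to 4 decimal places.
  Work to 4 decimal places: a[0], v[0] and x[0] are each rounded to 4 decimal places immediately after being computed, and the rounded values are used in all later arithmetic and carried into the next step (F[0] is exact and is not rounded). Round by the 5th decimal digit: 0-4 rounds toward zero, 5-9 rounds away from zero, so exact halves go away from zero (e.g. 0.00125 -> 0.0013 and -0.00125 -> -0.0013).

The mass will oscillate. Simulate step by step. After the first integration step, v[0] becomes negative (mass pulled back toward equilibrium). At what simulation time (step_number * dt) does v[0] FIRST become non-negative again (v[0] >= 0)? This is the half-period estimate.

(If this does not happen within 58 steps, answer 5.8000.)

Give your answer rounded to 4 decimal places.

Answer: 2.7000

Derivation:
Step 0: x=[11.2000] v=[0.0000]
Step 1: x=[11.1632] v=[-0.3682]
Step 2: x=[11.0901] v=[-0.7314]
Step 3: x=[10.9816] v=[-1.0846]
Step 4: x=[10.8393] v=[-1.4230]
Step 5: x=[10.6651] v=[-1.7420]
Step 6: x=[10.4614] v=[-2.0372]
Step 7: x=[10.2309] v=[-2.3047]
Step 8: x=[9.9768] v=[-2.5407]
Step 9: x=[9.7026] v=[-2.7421]
Step 10: x=[9.4120] v=[-2.9061]
Step 11: x=[9.1090] v=[-3.0305]
Step 12: x=[8.7976] v=[-3.1136]
Step 13: x=[8.4822] v=[-3.1542]
Step 14: x=[8.1670] v=[-3.1518]
Step 15: x=[7.8564] v=[-3.1064]
Step 16: x=[7.5545] v=[-3.0186]
Step 17: x=[7.2655] v=[-2.8897]
Step 18: x=[6.9934] v=[-2.7214]
Step 19: x=[6.7418] v=[-2.5160]
Step 20: x=[6.5142] v=[-2.2763]
Step 21: x=[6.3137] v=[-2.0055]
Step 22: x=[6.1430] v=[-1.7074]
Step 23: x=[6.0044] v=[-1.3860]
Step 24: x=[5.8998] v=[-1.0457]
Step 25: x=[5.8307] v=[-0.6911]
Step 26: x=[5.7980] v=[-0.3271]
Step 27: x=[5.8021] v=[0.0414]
First v>=0 after going negative at step 27, time=2.7000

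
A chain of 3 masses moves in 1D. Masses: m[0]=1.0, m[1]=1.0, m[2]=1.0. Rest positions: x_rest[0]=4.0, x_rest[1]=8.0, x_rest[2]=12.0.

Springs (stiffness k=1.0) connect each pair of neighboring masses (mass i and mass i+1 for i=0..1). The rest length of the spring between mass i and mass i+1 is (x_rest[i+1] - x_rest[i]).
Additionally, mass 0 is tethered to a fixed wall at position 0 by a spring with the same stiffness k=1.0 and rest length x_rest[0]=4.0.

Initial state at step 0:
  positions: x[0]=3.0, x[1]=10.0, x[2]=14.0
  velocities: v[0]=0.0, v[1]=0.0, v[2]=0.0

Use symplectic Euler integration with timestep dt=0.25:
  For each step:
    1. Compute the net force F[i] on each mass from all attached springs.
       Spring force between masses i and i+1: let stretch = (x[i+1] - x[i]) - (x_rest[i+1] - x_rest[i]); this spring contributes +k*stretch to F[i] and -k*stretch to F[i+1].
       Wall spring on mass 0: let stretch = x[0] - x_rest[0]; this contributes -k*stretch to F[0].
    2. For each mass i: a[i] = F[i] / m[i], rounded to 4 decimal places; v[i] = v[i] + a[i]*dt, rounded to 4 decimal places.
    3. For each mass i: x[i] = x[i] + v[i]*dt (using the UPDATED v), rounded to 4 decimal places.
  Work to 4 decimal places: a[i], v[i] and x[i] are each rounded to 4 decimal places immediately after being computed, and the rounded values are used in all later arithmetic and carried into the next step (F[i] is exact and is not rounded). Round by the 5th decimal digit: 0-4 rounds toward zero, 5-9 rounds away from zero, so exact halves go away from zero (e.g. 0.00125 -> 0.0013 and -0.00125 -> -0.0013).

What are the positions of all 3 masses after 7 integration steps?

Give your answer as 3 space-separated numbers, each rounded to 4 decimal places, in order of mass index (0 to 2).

Step 0: x=[3.0000 10.0000 14.0000] v=[0.0000 0.0000 0.0000]
Step 1: x=[3.2500 9.8125 14.0000] v=[1.0000 -0.7500 0.0000]
Step 2: x=[3.7070 9.4766 13.9883] v=[1.8281 -1.3438 -0.0469]
Step 3: x=[4.2930 9.0620 13.9446] v=[2.3438 -1.6583 -0.1748]
Step 4: x=[4.9087 8.6545 13.8457] v=[2.4628 -1.6299 -0.3955]
Step 5: x=[5.4517 8.3374 13.6724] v=[2.1721 -1.2686 -0.6933]
Step 6: x=[5.8344 8.1733 13.4156] v=[1.5306 -0.6563 -1.0271]
Step 7: x=[5.9986 8.1907 13.0812] v=[0.6567 0.0696 -1.3377]

Answer: 5.9986 8.1907 13.0812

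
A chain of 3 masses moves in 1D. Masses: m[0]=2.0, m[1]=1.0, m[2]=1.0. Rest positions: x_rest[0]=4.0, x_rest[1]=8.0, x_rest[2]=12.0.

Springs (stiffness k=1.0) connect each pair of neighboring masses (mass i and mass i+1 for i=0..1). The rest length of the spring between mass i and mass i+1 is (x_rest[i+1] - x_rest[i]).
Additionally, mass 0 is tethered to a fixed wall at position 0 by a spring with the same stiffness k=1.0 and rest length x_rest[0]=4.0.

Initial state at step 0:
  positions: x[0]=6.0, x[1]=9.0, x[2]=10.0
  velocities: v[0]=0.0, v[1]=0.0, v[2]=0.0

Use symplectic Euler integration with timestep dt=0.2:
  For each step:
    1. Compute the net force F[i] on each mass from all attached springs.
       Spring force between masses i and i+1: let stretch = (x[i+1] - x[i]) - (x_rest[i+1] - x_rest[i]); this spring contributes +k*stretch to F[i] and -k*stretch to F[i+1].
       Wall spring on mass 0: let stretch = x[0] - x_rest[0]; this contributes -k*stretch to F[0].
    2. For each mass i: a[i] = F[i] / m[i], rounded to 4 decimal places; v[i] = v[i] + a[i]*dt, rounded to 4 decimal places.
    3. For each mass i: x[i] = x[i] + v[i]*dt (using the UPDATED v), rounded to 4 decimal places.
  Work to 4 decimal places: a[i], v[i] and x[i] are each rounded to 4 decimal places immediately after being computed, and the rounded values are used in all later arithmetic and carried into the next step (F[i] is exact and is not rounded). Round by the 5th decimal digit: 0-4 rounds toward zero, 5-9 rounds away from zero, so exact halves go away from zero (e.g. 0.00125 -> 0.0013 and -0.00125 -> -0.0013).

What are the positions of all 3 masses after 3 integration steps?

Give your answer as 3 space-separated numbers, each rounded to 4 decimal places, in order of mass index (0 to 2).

Answer: 5.6441 8.5630 10.6807

Derivation:
Step 0: x=[6.0000 9.0000 10.0000] v=[0.0000 0.0000 0.0000]
Step 1: x=[5.9400 8.9200 10.1200] v=[-0.3000 -0.4000 0.6000]
Step 2: x=[5.8208 8.7688 10.3520] v=[-0.5960 -0.7560 1.1600]
Step 3: x=[5.6441 8.5630 10.6807] v=[-0.8833 -1.0290 1.6434]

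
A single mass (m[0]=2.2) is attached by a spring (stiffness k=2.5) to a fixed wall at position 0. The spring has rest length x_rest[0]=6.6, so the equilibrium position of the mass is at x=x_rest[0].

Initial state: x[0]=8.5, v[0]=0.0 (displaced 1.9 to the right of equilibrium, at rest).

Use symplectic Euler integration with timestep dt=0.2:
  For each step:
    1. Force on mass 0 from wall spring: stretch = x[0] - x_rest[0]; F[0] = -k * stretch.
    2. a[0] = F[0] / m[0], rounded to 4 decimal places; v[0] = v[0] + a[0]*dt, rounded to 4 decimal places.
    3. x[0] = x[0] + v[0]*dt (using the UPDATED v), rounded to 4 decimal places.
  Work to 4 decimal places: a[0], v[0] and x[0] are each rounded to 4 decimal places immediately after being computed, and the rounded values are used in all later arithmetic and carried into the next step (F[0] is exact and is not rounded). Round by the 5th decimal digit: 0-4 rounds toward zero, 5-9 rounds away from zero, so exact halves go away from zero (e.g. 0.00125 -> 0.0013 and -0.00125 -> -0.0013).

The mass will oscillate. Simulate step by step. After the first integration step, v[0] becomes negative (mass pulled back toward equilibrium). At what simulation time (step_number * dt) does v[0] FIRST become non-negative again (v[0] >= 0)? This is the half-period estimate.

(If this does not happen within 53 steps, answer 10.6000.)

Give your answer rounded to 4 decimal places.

Answer: 3.0000

Derivation:
Step 0: x=[8.5000] v=[0.0000]
Step 1: x=[8.4136] v=[-0.4318]
Step 2: x=[8.2448] v=[-0.8440]
Step 3: x=[8.0012] v=[-1.2178]
Step 4: x=[7.6939] v=[-1.5363]
Step 5: x=[7.3369] v=[-1.7849]
Step 6: x=[6.9464] v=[-1.9524]
Step 7: x=[6.5402] v=[-2.0311]
Step 8: x=[6.1367] v=[-2.0175]
Step 9: x=[5.7543] v=[-1.9122]
Step 10: x=[5.4103] v=[-1.7200]
Step 11: x=[5.1204] v=[-1.4496]
Step 12: x=[4.8977] v=[-1.1133]
Step 13: x=[4.7524] v=[-0.7264]
Step 14: x=[4.6911] v=[-0.3065]
Step 15: x=[4.7166] v=[0.1273]
First v>=0 after going negative at step 15, time=3.0000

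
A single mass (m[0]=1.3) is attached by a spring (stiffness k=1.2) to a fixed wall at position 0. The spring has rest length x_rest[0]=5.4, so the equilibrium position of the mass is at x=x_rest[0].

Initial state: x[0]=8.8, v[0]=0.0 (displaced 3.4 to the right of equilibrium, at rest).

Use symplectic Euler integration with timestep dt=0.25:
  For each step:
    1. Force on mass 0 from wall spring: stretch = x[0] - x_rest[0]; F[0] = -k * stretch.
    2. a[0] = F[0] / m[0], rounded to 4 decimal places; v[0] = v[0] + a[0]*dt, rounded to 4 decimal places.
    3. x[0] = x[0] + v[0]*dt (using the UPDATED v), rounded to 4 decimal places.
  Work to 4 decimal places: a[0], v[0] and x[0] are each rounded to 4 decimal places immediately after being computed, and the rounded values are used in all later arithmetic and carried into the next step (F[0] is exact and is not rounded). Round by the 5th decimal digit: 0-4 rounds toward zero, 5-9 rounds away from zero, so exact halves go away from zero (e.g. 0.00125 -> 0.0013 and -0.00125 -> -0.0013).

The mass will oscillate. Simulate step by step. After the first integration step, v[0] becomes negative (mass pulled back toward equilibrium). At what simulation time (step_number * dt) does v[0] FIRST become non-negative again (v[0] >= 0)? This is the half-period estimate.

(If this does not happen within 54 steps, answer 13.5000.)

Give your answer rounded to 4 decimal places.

Step 0: x=[8.8000] v=[0.0000]
Step 1: x=[8.6039] v=[-0.7846]
Step 2: x=[8.2229] v=[-1.5240]
Step 3: x=[7.6790] v=[-2.1755]
Step 4: x=[7.0037] v=[-2.7014]
Step 5: x=[6.2358] v=[-3.0715]
Step 6: x=[5.4197] v=[-3.2644]
Step 7: x=[4.6025] v=[-3.2690]
Step 8: x=[3.8313] v=[-3.0850]
Step 9: x=[3.1506] v=[-2.7230]
Step 10: x=[2.5996] v=[-2.2039]
Step 11: x=[2.2102] v=[-1.5577]
Step 12: x=[2.0048] v=[-0.8216]
Step 13: x=[1.9953] v=[-0.0381]
Step 14: x=[2.1822] v=[0.7476]
First v>=0 after going negative at step 14, time=3.5000

Answer: 3.5000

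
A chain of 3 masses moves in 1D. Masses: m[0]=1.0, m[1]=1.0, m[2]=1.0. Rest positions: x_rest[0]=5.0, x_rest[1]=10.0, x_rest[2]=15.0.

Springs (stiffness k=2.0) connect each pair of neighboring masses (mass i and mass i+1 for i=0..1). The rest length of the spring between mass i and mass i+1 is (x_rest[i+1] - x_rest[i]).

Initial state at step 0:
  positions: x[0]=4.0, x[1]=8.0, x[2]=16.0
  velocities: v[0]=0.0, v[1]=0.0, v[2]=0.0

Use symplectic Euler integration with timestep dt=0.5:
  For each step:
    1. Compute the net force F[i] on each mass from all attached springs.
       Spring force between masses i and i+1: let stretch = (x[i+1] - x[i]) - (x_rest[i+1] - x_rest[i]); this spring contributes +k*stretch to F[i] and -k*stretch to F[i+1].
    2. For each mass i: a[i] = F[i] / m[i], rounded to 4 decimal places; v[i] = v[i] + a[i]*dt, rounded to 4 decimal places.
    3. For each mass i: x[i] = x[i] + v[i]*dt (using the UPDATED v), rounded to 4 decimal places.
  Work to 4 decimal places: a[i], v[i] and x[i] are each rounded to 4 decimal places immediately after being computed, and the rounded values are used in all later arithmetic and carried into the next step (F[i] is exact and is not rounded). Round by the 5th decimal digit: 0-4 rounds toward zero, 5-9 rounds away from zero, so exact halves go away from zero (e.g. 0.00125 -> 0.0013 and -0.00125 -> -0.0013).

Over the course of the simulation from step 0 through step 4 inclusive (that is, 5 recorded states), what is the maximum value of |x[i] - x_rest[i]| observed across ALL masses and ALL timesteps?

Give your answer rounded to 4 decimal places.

Step 0: x=[4.0000 8.0000 16.0000] v=[0.0000 0.0000 0.0000]
Step 1: x=[3.5000 10.0000 14.5000] v=[-1.0000 4.0000 -3.0000]
Step 2: x=[3.7500 11.0000 13.2500] v=[0.5000 2.0000 -2.5000]
Step 3: x=[5.1250 9.5000 13.3750] v=[2.7500 -3.0000 0.2500]
Step 4: x=[6.1875 7.7500 14.0625] v=[2.1250 -3.5000 1.3750]
Max displacement = 2.2500

Answer: 2.2500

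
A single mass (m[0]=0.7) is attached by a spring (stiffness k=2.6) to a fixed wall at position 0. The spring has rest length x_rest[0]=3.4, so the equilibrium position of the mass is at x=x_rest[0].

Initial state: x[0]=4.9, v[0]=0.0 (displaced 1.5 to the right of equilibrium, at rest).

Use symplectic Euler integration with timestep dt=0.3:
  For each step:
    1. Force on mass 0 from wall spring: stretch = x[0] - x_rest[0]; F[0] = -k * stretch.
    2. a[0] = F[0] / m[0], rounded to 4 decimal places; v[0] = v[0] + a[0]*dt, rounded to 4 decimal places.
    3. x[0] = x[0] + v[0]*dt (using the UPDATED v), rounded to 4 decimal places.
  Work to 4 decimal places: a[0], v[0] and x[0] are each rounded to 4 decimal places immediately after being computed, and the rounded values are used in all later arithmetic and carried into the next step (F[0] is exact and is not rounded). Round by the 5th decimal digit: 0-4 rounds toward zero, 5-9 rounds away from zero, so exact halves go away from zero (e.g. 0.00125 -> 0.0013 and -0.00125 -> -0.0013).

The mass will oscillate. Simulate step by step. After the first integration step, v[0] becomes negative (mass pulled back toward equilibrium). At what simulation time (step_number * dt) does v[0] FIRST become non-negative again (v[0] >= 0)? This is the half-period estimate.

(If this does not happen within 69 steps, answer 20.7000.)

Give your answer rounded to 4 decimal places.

Answer: 1.8000

Derivation:
Step 0: x=[4.9000] v=[0.0000]
Step 1: x=[4.3986] v=[-1.6714]
Step 2: x=[3.5634] v=[-2.7841]
Step 3: x=[2.6735] v=[-2.9662]
Step 4: x=[2.0265] v=[-2.1567]
Step 5: x=[1.8386] v=[-0.6262]
Step 6: x=[2.1727] v=[1.1137]
First v>=0 after going negative at step 6, time=1.8000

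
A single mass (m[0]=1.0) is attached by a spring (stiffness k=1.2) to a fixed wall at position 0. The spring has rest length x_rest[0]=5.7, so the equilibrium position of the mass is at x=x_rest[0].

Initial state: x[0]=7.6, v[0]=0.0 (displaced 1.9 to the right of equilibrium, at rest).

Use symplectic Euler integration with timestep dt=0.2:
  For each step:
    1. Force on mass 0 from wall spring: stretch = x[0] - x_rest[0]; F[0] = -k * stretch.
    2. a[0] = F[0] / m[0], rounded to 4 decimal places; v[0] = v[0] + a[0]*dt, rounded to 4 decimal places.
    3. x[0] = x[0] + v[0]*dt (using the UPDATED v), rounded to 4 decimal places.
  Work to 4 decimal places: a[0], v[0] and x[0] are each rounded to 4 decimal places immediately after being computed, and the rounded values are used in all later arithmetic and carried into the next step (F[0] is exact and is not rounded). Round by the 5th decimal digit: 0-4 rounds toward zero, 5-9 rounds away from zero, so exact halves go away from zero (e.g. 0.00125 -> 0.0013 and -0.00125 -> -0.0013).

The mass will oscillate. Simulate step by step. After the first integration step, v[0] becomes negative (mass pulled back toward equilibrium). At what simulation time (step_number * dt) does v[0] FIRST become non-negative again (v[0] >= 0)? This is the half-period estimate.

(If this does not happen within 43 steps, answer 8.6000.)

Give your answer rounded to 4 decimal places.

Answer: 3.0000

Derivation:
Step 0: x=[7.6000] v=[0.0000]
Step 1: x=[7.5088] v=[-0.4560]
Step 2: x=[7.3308] v=[-0.8901]
Step 3: x=[7.0745] v=[-1.2815]
Step 4: x=[6.7522] v=[-1.6114]
Step 5: x=[6.3794] v=[-1.8639]
Step 6: x=[5.9740] v=[-2.0270]
Step 7: x=[5.5554] v=[-2.0928]
Step 8: x=[5.1438] v=[-2.0581]
Step 9: x=[4.7589] v=[-1.9246]
Step 10: x=[4.4192] v=[-1.6987]
Step 11: x=[4.1409] v=[-1.3913]
Step 12: x=[3.9375] v=[-1.0171]
Step 13: x=[3.8187] v=[-0.5941]
Step 14: x=[3.7902] v=[-0.1426]
Step 15: x=[3.8534] v=[0.3158]
First v>=0 after going negative at step 15, time=3.0000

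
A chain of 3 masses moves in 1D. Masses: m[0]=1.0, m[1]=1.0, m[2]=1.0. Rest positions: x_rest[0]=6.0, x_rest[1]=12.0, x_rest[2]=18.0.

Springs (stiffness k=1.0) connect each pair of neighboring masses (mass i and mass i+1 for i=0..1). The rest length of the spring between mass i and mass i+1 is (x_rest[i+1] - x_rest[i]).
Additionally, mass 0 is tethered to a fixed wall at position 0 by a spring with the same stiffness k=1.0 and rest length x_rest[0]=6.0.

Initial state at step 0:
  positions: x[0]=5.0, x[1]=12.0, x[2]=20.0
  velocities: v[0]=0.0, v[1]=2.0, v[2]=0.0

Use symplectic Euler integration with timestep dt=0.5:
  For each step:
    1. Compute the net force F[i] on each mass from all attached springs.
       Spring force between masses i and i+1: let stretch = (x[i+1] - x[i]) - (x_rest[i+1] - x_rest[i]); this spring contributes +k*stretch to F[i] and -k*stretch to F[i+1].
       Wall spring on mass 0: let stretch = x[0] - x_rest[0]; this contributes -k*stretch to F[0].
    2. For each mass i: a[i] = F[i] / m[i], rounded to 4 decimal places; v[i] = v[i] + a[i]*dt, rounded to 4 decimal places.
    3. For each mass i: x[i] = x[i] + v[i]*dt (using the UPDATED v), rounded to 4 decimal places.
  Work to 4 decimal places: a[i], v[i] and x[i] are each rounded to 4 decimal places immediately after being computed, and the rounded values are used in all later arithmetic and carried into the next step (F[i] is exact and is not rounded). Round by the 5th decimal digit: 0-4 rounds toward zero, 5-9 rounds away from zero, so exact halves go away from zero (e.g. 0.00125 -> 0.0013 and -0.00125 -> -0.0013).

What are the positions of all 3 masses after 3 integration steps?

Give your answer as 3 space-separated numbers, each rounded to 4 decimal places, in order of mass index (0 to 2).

Answer: 7.8750 14.3125 18.6719

Derivation:
Step 0: x=[5.0000 12.0000 20.0000] v=[0.0000 2.0000 0.0000]
Step 1: x=[5.5000 13.2500 19.5000] v=[1.0000 2.5000 -1.0000]
Step 2: x=[6.5625 14.1250 18.9375] v=[2.1250 1.7500 -1.1250]
Step 3: x=[7.8750 14.3125 18.6719] v=[2.6250 0.3750 -0.5313]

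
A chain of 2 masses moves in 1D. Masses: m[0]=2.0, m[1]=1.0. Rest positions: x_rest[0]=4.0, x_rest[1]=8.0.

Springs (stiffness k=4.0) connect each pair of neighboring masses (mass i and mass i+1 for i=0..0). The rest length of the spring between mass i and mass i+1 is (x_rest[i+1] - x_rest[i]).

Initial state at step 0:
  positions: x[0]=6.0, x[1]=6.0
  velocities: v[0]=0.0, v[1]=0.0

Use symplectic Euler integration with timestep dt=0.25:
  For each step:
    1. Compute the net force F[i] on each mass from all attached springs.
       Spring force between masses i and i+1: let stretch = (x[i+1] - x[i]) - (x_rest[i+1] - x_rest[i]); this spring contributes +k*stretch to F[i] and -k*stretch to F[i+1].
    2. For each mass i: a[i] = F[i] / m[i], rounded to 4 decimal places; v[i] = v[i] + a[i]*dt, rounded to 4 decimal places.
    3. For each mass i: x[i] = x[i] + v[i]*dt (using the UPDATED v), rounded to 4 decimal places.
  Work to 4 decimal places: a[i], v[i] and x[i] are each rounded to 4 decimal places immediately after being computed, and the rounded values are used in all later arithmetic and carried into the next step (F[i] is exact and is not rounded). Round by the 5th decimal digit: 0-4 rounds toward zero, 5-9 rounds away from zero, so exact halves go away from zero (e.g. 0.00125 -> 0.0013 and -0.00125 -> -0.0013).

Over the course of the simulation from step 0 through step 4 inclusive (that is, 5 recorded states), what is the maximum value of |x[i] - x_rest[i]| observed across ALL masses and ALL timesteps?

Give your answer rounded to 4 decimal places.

Answer: 3.3066

Derivation:
Step 0: x=[6.0000 6.0000] v=[0.0000 0.0000]
Step 1: x=[5.5000 7.0000] v=[-2.0000 4.0000]
Step 2: x=[4.6875 8.6250] v=[-3.2500 6.5000]
Step 3: x=[3.8672 10.2656] v=[-3.2813 6.5625]
Step 4: x=[3.3467 11.3066] v=[-2.0821 4.1641]
Max displacement = 3.3066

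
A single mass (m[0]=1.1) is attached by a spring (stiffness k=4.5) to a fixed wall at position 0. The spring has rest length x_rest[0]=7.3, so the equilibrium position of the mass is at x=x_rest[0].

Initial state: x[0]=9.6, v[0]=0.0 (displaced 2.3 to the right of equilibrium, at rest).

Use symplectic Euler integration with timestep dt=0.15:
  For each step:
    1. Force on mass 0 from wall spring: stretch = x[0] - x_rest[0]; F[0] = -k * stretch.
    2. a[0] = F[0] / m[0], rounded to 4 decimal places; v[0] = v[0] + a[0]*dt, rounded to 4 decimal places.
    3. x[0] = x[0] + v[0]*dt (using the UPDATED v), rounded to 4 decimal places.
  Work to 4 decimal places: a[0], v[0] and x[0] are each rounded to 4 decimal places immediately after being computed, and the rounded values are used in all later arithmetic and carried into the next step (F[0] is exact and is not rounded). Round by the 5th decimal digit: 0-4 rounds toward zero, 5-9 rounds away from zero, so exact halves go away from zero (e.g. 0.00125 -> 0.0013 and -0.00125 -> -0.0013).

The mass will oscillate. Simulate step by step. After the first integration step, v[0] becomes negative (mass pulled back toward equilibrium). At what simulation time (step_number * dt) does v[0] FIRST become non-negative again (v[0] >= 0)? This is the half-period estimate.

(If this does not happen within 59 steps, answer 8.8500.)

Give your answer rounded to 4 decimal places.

Step 0: x=[9.6000] v=[0.0000]
Step 1: x=[9.3883] v=[-1.4114]
Step 2: x=[8.9844] v=[-2.6929]
Step 3: x=[8.4254] v=[-3.7265]
Step 4: x=[7.7628] v=[-4.4171]
Step 5: x=[7.0576] v=[-4.7011]
Step 6: x=[6.3747] v=[-4.5524]
Step 7: x=[5.7770] v=[-3.9846]
Step 8: x=[5.3195] v=[-3.0500]
Step 9: x=[5.0443] v=[-1.8347]
Step 10: x=[4.9767] v=[-0.4505]
Step 11: x=[5.1230] v=[0.9752]
First v>=0 after going negative at step 11, time=1.6500

Answer: 1.6500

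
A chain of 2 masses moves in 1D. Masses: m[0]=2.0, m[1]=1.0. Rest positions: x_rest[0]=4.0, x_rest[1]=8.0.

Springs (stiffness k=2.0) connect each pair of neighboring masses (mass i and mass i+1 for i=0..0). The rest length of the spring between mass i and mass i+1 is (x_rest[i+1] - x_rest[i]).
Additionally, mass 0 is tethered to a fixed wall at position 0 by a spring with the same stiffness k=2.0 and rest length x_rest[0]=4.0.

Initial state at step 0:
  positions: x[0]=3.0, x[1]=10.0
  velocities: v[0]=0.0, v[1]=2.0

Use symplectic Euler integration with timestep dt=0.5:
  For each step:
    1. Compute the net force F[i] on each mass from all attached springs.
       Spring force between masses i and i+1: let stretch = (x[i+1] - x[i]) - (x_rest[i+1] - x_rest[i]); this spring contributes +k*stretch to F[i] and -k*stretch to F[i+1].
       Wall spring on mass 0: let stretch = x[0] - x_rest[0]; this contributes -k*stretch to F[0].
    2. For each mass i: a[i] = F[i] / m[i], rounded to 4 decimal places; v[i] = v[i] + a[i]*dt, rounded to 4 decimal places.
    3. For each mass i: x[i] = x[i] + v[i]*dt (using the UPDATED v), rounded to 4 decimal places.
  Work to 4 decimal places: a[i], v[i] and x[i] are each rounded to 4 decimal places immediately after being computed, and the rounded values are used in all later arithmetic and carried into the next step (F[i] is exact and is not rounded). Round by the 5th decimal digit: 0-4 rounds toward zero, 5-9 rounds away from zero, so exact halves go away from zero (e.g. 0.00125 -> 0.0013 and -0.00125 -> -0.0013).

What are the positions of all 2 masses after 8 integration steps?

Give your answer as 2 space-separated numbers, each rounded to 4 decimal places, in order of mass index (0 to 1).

Answer: 3.8371 7.8011

Derivation:
Step 0: x=[3.0000 10.0000] v=[0.0000 2.0000]
Step 1: x=[4.0000 9.5000] v=[2.0000 -1.0000]
Step 2: x=[5.3750 8.2500] v=[2.7500 -2.5000]
Step 3: x=[6.1250 7.5625] v=[1.5000 -1.3750]
Step 4: x=[5.7031 8.1563] v=[-0.8438 1.1875]
Step 5: x=[4.4687 9.5235] v=[-2.4688 2.7343]
Step 6: x=[3.3808 10.3633] v=[-2.1758 1.6795]
Step 7: x=[3.1933 9.7118] v=[-0.3750 -1.3030]
Step 8: x=[3.8371 7.8011] v=[1.2876 -3.8215]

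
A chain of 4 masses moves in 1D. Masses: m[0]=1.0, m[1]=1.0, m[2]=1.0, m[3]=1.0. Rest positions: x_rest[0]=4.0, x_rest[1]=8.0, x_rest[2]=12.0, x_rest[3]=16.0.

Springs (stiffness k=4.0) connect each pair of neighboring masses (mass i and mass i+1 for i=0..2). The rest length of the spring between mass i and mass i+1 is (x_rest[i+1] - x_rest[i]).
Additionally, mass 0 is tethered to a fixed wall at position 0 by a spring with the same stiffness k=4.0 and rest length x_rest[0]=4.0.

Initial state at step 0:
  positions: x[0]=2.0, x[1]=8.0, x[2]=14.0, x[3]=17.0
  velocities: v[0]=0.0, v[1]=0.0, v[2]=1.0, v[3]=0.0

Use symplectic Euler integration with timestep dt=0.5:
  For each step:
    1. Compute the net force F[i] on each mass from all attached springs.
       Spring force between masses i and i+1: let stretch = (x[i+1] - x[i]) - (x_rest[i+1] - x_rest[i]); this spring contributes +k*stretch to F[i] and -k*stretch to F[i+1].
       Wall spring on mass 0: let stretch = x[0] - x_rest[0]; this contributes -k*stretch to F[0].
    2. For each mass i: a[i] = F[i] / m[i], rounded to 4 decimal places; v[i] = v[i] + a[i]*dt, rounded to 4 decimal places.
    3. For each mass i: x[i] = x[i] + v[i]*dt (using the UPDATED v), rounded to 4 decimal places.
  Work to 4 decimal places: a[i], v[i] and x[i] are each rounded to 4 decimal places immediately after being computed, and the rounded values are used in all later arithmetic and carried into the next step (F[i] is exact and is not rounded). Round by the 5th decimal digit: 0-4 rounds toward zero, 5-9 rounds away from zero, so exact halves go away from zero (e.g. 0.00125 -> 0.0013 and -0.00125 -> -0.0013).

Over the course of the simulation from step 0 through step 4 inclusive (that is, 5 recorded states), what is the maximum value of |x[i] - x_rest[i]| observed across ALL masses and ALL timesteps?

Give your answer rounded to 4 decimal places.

Answer: 2.5000

Derivation:
Step 0: x=[2.0000 8.0000 14.0000 17.0000] v=[0.0000 0.0000 1.0000 0.0000]
Step 1: x=[6.0000 8.0000 11.5000 18.0000] v=[8.0000 0.0000 -5.0000 2.0000]
Step 2: x=[6.0000 9.5000 12.0000 16.5000] v=[0.0000 3.0000 1.0000 -3.0000]
Step 3: x=[3.5000 10.0000 14.5000 14.5000] v=[-5.0000 1.0000 5.0000 -4.0000]
Step 4: x=[4.0000 8.5000 12.5000 16.5000] v=[1.0000 -3.0000 -4.0000 4.0000]
Max displacement = 2.5000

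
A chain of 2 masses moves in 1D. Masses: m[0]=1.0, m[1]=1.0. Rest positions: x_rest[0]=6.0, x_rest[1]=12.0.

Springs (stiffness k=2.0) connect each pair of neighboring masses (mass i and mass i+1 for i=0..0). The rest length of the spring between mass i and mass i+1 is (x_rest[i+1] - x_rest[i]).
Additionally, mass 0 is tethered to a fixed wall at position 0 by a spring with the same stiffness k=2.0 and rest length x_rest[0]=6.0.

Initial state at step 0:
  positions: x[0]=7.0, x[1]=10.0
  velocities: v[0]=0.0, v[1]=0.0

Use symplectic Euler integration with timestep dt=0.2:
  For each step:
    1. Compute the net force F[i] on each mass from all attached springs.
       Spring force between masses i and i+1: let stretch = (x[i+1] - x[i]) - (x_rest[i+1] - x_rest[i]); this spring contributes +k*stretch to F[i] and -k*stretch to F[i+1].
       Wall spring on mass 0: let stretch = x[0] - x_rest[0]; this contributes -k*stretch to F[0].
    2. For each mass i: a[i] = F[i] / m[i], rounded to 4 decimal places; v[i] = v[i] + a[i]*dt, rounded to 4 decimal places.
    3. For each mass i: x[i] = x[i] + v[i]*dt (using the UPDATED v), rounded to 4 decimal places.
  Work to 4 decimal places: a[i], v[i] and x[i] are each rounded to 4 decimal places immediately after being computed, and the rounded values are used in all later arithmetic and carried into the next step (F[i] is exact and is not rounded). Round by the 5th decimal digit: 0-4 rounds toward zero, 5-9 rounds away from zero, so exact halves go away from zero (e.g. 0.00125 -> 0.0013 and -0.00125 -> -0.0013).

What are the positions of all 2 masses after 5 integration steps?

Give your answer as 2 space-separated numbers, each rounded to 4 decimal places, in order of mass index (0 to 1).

Step 0: x=[7.0000 10.0000] v=[0.0000 0.0000]
Step 1: x=[6.6800 10.2400] v=[-1.6000 1.2000]
Step 2: x=[6.1104 10.6752] v=[-2.8480 2.1760]
Step 3: x=[5.4172 11.2252] v=[-3.4662 2.7501]
Step 4: x=[4.7552 11.7906] v=[-3.3099 2.8269]
Step 5: x=[4.2756 12.2731] v=[-2.3978 2.4127]

Answer: 4.2756 12.2731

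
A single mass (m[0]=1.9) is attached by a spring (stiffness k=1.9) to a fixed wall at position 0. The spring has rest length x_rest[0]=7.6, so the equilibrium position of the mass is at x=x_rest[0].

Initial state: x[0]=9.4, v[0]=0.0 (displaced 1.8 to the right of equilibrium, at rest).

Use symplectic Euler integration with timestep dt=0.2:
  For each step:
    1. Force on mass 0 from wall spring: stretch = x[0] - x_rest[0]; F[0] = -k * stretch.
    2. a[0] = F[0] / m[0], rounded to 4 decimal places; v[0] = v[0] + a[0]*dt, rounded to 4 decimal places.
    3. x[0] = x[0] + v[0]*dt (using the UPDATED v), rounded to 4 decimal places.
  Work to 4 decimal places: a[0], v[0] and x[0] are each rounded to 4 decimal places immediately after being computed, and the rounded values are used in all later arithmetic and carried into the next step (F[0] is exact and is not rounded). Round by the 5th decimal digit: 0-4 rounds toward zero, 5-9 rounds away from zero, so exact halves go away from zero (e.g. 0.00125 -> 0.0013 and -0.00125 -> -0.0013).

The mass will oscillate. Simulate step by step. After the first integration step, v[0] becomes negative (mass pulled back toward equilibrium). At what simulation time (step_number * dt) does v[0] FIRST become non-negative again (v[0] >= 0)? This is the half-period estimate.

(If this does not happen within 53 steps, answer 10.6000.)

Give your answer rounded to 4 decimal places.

Answer: 3.2000

Derivation:
Step 0: x=[9.4000] v=[0.0000]
Step 1: x=[9.3280] v=[-0.3600]
Step 2: x=[9.1869] v=[-0.7056]
Step 3: x=[8.9823] v=[-1.0230]
Step 4: x=[8.7224] v=[-1.2995]
Step 5: x=[8.4176] v=[-1.5240]
Step 6: x=[8.0801] v=[-1.6875]
Step 7: x=[7.7234] v=[-1.7835]
Step 8: x=[7.3618] v=[-1.8082]
Step 9: x=[7.0097] v=[-1.7606]
Step 10: x=[6.6812] v=[-1.6425]
Step 11: x=[6.3895] v=[-1.4587]
Step 12: x=[6.1462] v=[-1.2166]
Step 13: x=[5.9610] v=[-0.9258]
Step 14: x=[5.8414] v=[-0.5980]
Step 15: x=[5.7921] v=[-0.2463]
Step 16: x=[5.8152] v=[0.1153]
First v>=0 after going negative at step 16, time=3.2000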